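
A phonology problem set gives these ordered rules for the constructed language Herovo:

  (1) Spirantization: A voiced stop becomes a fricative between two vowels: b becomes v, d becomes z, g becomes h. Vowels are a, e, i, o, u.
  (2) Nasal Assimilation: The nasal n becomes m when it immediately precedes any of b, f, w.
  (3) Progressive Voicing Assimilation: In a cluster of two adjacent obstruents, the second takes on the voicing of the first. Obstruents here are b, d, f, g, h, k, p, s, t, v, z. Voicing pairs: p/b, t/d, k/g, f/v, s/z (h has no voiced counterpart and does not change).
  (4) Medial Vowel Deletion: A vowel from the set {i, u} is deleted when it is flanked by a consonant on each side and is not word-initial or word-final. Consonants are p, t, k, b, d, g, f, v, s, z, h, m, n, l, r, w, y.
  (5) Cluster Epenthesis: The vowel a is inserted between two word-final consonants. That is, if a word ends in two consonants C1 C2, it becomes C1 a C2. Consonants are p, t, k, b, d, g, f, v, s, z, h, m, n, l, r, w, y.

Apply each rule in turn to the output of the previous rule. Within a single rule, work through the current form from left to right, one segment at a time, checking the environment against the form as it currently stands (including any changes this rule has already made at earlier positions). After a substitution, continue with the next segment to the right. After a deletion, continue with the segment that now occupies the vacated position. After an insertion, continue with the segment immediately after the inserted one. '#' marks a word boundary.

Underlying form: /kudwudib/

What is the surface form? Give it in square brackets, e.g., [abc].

(1) Spirantization: [kudwudib] → [kudwuzib]
(2) Nasal Assimilation: no change — [kudwuzib]
(3) Progressive Voicing Assimilation: no change — [kudwuzib]
(4) Medial Vowel Deletion: [kudwuzib] → [kdwzb]
(5) Cluster Epenthesis: [kdwzb] → [kdwzab]

[kdwzab]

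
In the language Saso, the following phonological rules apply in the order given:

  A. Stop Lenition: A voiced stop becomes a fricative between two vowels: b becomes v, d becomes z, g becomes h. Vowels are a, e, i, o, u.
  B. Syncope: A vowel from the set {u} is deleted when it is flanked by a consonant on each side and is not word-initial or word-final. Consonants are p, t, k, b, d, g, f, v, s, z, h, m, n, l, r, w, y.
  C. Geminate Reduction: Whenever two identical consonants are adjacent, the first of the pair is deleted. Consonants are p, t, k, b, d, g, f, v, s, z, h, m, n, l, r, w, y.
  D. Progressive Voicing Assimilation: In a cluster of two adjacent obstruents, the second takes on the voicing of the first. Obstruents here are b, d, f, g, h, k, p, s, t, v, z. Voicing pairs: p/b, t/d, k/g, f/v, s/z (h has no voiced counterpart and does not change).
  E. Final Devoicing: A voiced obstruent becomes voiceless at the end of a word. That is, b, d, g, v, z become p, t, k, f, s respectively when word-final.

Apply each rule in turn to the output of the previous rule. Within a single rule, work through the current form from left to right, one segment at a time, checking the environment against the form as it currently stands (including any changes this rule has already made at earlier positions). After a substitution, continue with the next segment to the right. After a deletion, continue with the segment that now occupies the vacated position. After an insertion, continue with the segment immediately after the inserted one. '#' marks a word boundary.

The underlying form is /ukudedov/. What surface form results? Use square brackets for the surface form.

A Stop Lenition: [ukudedov] → [ukuzezov]
B Syncope: [ukuzezov] → [ukzezov]
C Geminate Reduction: no change — [ukzezov]
D Progressive Voicing Assimilation: [ukzezov] → [uksezov]
E Final Devoicing: [uksezov] → [uksezof]

[uksezof]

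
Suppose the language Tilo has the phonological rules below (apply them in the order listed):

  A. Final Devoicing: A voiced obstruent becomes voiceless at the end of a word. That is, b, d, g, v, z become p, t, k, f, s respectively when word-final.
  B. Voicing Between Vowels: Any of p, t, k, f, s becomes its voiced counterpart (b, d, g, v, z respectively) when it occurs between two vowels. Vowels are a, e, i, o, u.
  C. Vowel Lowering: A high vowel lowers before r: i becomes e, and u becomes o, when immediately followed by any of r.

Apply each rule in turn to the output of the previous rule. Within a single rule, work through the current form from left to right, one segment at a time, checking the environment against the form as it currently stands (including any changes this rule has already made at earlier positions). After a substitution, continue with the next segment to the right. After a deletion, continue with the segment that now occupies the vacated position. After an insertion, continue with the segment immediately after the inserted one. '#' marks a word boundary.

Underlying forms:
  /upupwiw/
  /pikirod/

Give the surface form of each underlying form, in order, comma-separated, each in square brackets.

/upupwiw/:
  A Final Devoicing: no change — [upupwiw]
  B Voicing Between Vowels: [upupwiw] → [ubupwiw]
  C Vowel Lowering: no change — [ubupwiw]
/pikirod/:
  A Final Devoicing: [pikirod] → [pikirot]
  B Voicing Between Vowels: [pikirot] → [pigirot]
  C Vowel Lowering: [pigirot] → [pigerot]

[ubupwiw], [pigerot]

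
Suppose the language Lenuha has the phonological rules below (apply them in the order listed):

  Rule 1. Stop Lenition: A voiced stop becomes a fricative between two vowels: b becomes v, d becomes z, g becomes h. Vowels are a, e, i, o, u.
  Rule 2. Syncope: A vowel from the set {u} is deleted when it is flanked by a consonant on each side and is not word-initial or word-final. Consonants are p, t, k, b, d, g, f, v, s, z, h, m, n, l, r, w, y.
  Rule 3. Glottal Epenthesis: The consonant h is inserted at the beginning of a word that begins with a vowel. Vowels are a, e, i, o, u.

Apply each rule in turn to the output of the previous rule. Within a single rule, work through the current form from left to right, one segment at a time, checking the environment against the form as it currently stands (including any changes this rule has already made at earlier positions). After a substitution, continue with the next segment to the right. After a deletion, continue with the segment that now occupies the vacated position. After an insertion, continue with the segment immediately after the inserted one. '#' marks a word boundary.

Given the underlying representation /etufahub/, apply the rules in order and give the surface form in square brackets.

Rule 1 Stop Lenition: no change — [etufahub]
Rule 2 Syncope: [etufahub] → [etfahb]
Rule 3 Glottal Epenthesis: [etfahb] → [hetfahb]

[hetfahb]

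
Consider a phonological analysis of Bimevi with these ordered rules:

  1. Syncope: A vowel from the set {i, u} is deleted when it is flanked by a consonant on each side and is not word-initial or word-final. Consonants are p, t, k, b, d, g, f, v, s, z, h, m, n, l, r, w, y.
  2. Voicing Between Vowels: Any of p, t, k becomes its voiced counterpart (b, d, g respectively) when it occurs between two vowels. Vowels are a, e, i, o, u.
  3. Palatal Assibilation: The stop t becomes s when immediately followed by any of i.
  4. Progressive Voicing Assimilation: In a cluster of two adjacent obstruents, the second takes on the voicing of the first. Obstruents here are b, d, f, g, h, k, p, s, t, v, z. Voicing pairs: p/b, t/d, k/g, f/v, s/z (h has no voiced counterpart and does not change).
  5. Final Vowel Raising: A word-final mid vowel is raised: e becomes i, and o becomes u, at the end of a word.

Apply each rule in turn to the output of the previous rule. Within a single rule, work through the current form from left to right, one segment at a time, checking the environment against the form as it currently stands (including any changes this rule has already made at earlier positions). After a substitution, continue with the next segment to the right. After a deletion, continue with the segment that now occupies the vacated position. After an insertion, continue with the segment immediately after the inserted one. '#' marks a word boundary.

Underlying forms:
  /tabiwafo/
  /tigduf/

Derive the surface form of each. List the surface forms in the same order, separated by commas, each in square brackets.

/tabiwafo/:
  1 Syncope: [tabiwafo] → [tabwafo]
  2 Voicing Between Vowels: no change — [tabwafo]
  3 Palatal Assibilation: no change — [tabwafo]
  4 Progressive Voicing Assimilation: no change — [tabwafo]
  5 Final Vowel Raising: [tabwafo] → [tabwafu]
/tigduf/:
  1 Syncope: [tigduf] → [tgdf]
  2 Voicing Between Vowels: no change — [tgdf]
  3 Palatal Assibilation: no change — [tgdf]
  4 Progressive Voicing Assimilation: [tgdf] → [tktf]
  5 Final Vowel Raising: no change — [tktf]

[tabwafu], [tktf]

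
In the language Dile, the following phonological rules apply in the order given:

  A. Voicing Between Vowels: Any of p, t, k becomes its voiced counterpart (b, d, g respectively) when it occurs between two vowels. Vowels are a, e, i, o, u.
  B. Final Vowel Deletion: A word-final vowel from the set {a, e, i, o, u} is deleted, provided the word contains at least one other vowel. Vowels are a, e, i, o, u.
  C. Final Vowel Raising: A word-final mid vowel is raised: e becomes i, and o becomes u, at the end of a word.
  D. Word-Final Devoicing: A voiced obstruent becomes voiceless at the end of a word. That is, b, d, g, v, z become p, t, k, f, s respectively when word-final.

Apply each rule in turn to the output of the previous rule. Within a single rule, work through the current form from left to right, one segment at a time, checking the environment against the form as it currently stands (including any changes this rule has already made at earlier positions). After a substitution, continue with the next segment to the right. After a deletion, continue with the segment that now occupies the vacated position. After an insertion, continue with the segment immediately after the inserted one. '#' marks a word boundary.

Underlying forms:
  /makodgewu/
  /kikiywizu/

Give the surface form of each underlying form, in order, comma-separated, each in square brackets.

[magodgew], [kigiywis]

/makodgewu/:
  A Voicing Between Vowels: [makodgewu] → [magodgewu]
  B Final Vowel Deletion: [magodgewu] → [magodgew]
  C Final Vowel Raising: no change — [magodgew]
  D Word-Final Devoicing: no change — [magodgew]
/kikiywizu/:
  A Voicing Between Vowels: [kikiywizu] → [kigiywizu]
  B Final Vowel Deletion: [kigiywizu] → [kigiywiz]
  C Final Vowel Raising: no change — [kigiywiz]
  D Word-Final Devoicing: [kigiywiz] → [kigiywis]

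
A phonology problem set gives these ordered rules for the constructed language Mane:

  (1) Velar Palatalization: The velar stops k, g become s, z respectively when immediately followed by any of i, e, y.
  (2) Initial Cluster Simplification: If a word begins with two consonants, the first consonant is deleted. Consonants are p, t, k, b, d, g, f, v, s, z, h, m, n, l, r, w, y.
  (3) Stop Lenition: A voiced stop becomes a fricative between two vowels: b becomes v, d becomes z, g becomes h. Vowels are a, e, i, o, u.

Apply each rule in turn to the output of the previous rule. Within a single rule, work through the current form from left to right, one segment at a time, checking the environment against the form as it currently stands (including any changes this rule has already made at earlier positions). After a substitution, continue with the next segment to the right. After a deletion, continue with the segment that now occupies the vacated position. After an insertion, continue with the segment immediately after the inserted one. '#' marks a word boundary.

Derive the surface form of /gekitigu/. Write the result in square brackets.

(1) Velar Palatalization: [gekitigu] → [zesitigu]
(2) Initial Cluster Simplification: no change — [zesitigu]
(3) Stop Lenition: [zesitigu] → [zesitihu]

[zesitihu]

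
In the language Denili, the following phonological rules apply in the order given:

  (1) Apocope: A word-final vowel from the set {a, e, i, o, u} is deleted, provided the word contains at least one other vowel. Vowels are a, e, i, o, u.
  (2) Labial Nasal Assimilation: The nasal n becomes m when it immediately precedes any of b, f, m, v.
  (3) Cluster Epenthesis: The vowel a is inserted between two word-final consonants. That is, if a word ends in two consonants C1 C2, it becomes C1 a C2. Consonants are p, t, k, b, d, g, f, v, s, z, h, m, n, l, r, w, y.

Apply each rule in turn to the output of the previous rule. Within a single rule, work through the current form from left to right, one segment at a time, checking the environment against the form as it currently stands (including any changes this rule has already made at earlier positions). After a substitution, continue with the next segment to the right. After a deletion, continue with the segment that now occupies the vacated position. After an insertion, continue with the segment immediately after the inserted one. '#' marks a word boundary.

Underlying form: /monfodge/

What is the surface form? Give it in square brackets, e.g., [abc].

[momfodag]

(1) Apocope: [monfodge] → [monfodg]
(2) Labial Nasal Assimilation: [monfodg] → [momfodg]
(3) Cluster Epenthesis: [momfodg] → [momfodag]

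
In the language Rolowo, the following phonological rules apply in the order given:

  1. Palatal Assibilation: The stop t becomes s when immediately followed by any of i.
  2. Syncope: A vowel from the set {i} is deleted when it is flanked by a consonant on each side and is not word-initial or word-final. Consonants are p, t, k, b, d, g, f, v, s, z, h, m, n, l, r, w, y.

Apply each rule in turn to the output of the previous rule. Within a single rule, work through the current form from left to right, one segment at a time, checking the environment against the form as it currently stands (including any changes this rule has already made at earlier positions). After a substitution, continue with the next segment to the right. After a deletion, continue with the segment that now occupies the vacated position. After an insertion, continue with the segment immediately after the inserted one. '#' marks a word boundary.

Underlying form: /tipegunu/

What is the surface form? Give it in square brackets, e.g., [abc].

1 Palatal Assibilation: [tipegunu] → [sipegunu]
2 Syncope: [sipegunu] → [spegunu]

[spegunu]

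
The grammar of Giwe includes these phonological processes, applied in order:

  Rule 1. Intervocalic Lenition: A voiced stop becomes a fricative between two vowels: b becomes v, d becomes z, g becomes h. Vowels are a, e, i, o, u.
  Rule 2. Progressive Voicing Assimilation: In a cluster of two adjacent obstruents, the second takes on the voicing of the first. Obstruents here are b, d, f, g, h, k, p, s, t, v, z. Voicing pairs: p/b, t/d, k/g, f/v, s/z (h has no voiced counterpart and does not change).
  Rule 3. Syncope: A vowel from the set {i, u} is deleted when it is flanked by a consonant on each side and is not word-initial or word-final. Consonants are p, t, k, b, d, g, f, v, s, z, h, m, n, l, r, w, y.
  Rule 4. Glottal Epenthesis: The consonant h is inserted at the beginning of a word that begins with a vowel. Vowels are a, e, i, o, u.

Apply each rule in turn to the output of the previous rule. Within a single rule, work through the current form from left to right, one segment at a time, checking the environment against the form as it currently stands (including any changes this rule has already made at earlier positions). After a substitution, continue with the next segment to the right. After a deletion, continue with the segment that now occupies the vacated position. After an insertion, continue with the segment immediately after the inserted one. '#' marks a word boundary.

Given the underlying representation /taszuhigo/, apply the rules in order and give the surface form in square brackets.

[tasshho]

Rule 1 Intervocalic Lenition: [taszuhigo] → [taszuhiho]
Rule 2 Progressive Voicing Assimilation: [taszuhiho] → [tassuhiho]
Rule 3 Syncope: [tassuhiho] → [tasshho]
Rule 4 Glottal Epenthesis: no change — [tasshho]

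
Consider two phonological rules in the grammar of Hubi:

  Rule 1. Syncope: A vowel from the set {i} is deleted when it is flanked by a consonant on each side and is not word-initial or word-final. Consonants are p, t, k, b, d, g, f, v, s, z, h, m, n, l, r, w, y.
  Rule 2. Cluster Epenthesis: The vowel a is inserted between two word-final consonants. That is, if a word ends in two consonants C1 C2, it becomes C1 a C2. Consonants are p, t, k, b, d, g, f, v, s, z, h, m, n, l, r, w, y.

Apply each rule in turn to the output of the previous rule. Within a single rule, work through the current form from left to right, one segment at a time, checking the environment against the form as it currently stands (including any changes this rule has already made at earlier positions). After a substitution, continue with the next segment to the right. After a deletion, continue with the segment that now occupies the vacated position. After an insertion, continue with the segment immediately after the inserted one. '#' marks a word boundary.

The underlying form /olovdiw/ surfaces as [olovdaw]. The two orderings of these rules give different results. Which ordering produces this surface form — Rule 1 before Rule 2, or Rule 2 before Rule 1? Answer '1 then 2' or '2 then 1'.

1 then 2

Order 1 then 2:
  1 Syncope: [olovdiw] → [olovdw]
  2 Cluster Epenthesis: [olovdw] → [olovdaw]
  result: [olovdaw]
Order 2 then 1:
  2 Cluster Epenthesis: no change — [olovdiw]
  1 Syncope: [olovdiw] → [olovdw]
  result: [olovdw]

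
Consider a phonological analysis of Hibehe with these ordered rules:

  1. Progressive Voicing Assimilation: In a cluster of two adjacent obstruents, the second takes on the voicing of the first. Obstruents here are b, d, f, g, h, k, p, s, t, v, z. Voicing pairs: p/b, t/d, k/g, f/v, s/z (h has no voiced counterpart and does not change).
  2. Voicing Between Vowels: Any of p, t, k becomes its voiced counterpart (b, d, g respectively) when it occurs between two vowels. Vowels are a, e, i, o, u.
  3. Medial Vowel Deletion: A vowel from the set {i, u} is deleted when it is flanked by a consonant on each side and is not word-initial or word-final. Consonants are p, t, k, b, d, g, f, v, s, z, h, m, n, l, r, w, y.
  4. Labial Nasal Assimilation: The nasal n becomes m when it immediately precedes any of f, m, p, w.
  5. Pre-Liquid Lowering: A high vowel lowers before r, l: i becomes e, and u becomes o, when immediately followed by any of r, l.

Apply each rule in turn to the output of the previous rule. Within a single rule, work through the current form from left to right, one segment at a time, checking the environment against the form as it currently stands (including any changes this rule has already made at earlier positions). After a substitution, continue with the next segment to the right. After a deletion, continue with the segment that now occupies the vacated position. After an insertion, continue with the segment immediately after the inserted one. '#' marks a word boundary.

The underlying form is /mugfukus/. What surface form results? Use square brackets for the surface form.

1 Progressive Voicing Assimilation: [mugfukus] → [mugvukus]
2 Voicing Between Vowels: [mugvukus] → [mugvugus]
3 Medial Vowel Deletion: [mugvugus] → [mgvgs]
4 Labial Nasal Assimilation: no change — [mgvgs]
5 Pre-Liquid Lowering: no change — [mgvgs]

[mgvgs]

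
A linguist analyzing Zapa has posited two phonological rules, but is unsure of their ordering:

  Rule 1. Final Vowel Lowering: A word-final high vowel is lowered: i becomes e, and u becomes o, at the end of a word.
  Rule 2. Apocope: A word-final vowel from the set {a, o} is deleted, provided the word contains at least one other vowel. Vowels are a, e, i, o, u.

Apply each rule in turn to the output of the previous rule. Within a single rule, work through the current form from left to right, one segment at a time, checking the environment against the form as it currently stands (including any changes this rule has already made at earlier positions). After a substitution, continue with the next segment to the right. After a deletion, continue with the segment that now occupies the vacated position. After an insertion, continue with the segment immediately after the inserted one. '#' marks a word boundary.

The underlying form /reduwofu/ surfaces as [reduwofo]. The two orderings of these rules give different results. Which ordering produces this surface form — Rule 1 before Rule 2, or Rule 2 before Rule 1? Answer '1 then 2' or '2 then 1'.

Order 1 then 2:
  1 Final Vowel Lowering: [reduwofu] → [reduwofo]
  2 Apocope: [reduwofo] → [reduwof]
  result: [reduwof]
Order 2 then 1:
  2 Apocope: no change — [reduwofu]
  1 Final Vowel Lowering: [reduwofu] → [reduwofo]
  result: [reduwofo]

2 then 1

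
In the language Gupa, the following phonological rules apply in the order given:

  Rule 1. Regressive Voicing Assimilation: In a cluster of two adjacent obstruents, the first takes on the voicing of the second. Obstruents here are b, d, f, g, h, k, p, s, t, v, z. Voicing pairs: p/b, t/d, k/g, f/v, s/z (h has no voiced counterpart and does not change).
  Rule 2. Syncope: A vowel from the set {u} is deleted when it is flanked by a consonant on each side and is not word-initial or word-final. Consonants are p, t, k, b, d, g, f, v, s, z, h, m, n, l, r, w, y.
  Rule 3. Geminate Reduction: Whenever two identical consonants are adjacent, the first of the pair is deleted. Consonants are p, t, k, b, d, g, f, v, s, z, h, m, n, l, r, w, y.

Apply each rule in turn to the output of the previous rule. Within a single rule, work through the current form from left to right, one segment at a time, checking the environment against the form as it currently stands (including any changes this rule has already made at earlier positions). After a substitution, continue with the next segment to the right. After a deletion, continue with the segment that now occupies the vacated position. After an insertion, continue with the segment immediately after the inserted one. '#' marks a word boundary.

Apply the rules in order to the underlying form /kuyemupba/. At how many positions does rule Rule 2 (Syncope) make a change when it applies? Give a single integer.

2

Rule 1 Regressive Voicing Assimilation: [kuyemupba] → [kuyemubba]
Rule 2 Syncope: [kuyemubba] → [kyembba]
Rule 3 Geminate Reduction: [kyembba] → [kyemba]
Rule Rule 2 changed 2 position(s).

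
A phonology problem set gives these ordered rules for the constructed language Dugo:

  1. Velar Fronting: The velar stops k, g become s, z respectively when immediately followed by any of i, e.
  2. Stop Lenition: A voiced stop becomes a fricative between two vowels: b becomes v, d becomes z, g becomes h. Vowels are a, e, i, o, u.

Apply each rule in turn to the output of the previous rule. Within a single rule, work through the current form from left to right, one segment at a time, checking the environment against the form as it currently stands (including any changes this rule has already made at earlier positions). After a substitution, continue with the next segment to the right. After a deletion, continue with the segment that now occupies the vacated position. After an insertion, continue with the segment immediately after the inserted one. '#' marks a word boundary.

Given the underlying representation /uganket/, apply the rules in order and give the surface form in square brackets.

1 Velar Fronting: [uganket] → [uganset]
2 Stop Lenition: [uganset] → [uhanset]

[uhanset]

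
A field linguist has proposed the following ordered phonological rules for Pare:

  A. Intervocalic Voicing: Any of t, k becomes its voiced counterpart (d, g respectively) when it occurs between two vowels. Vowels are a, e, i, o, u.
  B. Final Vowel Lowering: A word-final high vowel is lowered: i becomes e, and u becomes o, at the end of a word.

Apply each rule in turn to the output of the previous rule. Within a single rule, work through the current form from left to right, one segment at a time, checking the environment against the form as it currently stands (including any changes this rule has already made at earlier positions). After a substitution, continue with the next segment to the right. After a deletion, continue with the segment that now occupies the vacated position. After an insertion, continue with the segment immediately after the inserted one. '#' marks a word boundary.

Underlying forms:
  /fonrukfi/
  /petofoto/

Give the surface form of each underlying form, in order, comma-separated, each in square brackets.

[fonrukfe], [pedofodo]

/fonrukfi/:
  A Intervocalic Voicing: no change — [fonrukfi]
  B Final Vowel Lowering: [fonrukfi] → [fonrukfe]
/petofoto/:
  A Intervocalic Voicing: [petofoto] → [pedofodo]
  B Final Vowel Lowering: no change — [pedofodo]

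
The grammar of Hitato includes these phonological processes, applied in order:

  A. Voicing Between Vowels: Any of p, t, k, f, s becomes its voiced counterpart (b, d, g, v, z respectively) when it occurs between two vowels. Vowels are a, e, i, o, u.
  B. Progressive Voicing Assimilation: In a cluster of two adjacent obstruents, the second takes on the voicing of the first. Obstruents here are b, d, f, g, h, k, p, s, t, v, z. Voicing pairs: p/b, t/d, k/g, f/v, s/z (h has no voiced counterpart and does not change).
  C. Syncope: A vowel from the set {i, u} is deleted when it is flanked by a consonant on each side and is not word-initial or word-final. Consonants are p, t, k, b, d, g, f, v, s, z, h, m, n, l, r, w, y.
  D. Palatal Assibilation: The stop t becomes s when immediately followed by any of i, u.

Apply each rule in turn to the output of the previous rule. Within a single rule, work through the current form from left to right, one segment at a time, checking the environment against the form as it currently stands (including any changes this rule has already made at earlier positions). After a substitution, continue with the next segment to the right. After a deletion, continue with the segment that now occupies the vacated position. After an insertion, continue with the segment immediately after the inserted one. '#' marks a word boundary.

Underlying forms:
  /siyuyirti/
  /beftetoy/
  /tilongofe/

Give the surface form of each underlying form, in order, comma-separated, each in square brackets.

[syyrsi], [beftedoy], [tlongove]

/siyuyirti/:
  A Voicing Between Vowels: no change — [siyuyirti]
  B Progressive Voicing Assimilation: no change — [siyuyirti]
  C Syncope: [siyuyirti] → [syyrti]
  D Palatal Assibilation: [syyrti] → [syyrsi]
/beftetoy/:
  A Voicing Between Vowels: [beftetoy] → [beftedoy]
  B Progressive Voicing Assimilation: no change — [beftedoy]
  C Syncope: no change — [beftedoy]
  D Palatal Assibilation: no change — [beftedoy]
/tilongofe/:
  A Voicing Between Vowels: [tilongofe] → [tilongove]
  B Progressive Voicing Assimilation: no change — [tilongove]
  C Syncope: [tilongove] → [tlongove]
  D Palatal Assibilation: no change — [tlongove]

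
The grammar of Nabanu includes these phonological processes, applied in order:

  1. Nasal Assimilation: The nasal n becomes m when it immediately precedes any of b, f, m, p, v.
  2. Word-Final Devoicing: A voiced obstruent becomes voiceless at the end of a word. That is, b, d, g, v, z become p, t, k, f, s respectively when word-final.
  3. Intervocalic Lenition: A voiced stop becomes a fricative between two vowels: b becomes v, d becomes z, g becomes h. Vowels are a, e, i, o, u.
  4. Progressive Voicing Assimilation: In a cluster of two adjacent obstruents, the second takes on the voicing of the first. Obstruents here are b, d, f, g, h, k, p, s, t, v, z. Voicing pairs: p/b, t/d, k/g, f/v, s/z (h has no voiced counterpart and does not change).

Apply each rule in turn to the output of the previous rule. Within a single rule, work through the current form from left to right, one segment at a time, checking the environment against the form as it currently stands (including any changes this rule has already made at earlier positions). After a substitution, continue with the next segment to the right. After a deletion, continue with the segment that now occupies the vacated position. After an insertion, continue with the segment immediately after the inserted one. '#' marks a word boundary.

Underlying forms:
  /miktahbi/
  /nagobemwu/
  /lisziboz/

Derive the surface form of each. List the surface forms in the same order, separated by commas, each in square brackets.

[miktahpi], [nahovemwu], [lissivos]

/miktahbi/:
  1 Nasal Assimilation: no change — [miktahbi]
  2 Word-Final Devoicing: no change — [miktahbi]
  3 Intervocalic Lenition: no change — [miktahbi]
  4 Progressive Voicing Assimilation: [miktahbi] → [miktahpi]
/nagobemwu/:
  1 Nasal Assimilation: no change — [nagobemwu]
  2 Word-Final Devoicing: no change — [nagobemwu]
  3 Intervocalic Lenition: [nagobemwu] → [nahovemwu]
  4 Progressive Voicing Assimilation: no change — [nahovemwu]
/lisziboz/:
  1 Nasal Assimilation: no change — [lisziboz]
  2 Word-Final Devoicing: [lisziboz] → [liszibos]
  3 Intervocalic Lenition: [liszibos] → [liszivos]
  4 Progressive Voicing Assimilation: [liszivos] → [lissivos]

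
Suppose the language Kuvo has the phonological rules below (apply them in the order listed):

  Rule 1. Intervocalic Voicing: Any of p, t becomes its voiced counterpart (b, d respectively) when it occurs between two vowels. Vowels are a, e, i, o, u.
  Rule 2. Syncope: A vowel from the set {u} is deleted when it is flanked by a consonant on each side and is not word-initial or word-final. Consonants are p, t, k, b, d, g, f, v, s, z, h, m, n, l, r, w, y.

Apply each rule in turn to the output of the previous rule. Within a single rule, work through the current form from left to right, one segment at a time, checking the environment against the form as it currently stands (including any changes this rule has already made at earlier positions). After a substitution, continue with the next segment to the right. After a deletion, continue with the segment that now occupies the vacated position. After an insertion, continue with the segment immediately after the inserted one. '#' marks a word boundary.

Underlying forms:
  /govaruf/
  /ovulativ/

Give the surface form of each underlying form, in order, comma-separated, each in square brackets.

[govarf], [ovladiv]

/govaruf/:
  Rule 1 Intervocalic Voicing: no change — [govaruf]
  Rule 2 Syncope: [govaruf] → [govarf]
/ovulativ/:
  Rule 1 Intervocalic Voicing: [ovulativ] → [ovuladiv]
  Rule 2 Syncope: [ovuladiv] → [ovladiv]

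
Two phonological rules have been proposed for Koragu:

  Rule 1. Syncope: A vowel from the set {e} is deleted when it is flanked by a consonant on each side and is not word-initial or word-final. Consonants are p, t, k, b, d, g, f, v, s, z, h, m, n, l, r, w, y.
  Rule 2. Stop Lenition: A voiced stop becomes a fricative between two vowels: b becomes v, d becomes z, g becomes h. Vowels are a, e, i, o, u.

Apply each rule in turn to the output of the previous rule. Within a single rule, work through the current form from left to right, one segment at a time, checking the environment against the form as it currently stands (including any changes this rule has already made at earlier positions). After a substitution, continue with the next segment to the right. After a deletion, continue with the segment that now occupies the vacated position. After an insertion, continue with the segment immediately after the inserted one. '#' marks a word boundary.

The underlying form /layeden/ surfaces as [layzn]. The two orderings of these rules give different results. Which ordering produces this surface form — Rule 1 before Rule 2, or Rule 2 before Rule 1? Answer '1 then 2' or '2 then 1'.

Order 1 then 2:
  1 Syncope: [layeden] → [laydn]
  2 Stop Lenition: no change — [laydn]
  result: [laydn]
Order 2 then 1:
  2 Stop Lenition: [layeden] → [layezen]
  1 Syncope: [layezen] → [layzn]
  result: [layzn]

2 then 1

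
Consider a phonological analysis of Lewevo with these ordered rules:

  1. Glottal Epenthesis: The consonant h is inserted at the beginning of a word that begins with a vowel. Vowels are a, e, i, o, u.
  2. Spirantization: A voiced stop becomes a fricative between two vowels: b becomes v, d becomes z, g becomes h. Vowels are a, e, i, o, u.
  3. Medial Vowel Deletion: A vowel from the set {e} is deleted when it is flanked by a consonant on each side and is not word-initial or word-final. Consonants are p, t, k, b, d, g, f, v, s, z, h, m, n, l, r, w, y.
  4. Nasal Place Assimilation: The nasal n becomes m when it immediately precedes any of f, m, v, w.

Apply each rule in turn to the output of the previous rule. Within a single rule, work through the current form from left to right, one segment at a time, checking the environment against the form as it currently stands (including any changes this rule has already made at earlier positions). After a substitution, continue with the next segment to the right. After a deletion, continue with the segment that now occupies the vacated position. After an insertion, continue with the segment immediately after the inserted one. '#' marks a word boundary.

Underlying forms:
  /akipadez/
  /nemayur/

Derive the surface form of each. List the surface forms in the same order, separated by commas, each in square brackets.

[hakipazz], [mmayur]

/akipadez/:
  1 Glottal Epenthesis: [akipadez] → [hakipadez]
  2 Spirantization: [hakipadez] → [hakipazez]
  3 Medial Vowel Deletion: [hakipazez] → [hakipazz]
  4 Nasal Place Assimilation: no change — [hakipazz]
/nemayur/:
  1 Glottal Epenthesis: no change — [nemayur]
  2 Spirantization: no change — [nemayur]
  3 Medial Vowel Deletion: [nemayur] → [nmayur]
  4 Nasal Place Assimilation: [nmayur] → [mmayur]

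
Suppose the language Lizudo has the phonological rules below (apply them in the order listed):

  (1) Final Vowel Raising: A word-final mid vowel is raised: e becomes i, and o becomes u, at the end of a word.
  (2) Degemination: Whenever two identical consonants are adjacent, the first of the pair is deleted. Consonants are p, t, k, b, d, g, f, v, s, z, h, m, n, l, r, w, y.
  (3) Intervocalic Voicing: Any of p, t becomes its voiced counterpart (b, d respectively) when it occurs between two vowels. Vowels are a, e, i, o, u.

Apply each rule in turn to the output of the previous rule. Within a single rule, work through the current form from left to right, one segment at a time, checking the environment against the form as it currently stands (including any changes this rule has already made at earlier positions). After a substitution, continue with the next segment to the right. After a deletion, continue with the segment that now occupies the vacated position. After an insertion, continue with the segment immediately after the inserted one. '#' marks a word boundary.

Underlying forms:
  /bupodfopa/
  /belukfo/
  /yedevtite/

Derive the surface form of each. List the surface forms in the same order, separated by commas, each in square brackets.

[bubodfoba], [belukfu], [yedevtidi]

/bupodfopa/:
  (1) Final Vowel Raising: no change — [bupodfopa]
  (2) Degemination: no change — [bupodfopa]
  (3) Intervocalic Voicing: [bupodfopa] → [bubodfoba]
/belukfo/:
  (1) Final Vowel Raising: [belukfo] → [belukfu]
  (2) Degemination: no change — [belukfu]
  (3) Intervocalic Voicing: no change — [belukfu]
/yedevtite/:
  (1) Final Vowel Raising: [yedevtite] → [yedevtiti]
  (2) Degemination: no change — [yedevtiti]
  (3) Intervocalic Voicing: [yedevtiti] → [yedevtidi]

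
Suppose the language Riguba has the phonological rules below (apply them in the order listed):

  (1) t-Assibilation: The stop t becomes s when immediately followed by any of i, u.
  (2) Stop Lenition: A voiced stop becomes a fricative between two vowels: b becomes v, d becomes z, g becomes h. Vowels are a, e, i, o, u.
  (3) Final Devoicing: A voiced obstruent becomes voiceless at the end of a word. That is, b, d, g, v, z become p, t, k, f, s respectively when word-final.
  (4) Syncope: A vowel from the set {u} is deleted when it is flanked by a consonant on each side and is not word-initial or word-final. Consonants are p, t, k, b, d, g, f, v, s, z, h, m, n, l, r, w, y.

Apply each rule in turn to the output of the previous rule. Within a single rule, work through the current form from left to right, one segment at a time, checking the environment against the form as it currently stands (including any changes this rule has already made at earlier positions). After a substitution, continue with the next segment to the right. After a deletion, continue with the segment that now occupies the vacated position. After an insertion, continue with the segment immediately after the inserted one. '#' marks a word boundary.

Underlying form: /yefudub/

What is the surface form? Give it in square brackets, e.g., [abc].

(1) t-Assibilation: no change — [yefudub]
(2) Stop Lenition: [yefudub] → [yefuzub]
(3) Final Devoicing: [yefuzub] → [yefuzup]
(4) Syncope: [yefuzup] → [yefzp]

[yefzp]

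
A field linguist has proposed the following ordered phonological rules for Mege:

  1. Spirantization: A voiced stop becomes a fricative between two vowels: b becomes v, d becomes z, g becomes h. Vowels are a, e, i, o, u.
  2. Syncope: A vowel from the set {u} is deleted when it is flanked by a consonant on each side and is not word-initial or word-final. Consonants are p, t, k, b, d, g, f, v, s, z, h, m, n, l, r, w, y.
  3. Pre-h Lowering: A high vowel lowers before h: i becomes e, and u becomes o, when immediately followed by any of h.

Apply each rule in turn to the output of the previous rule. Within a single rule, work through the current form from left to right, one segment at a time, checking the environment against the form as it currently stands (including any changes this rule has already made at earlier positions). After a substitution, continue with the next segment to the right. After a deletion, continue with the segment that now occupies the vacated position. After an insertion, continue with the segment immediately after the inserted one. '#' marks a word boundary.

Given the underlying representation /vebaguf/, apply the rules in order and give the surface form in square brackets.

1 Spirantization: [vebaguf] → [vevahuf]
2 Syncope: [vevahuf] → [vevahf]
3 Pre-h Lowering: no change — [vevahf]

[vevahf]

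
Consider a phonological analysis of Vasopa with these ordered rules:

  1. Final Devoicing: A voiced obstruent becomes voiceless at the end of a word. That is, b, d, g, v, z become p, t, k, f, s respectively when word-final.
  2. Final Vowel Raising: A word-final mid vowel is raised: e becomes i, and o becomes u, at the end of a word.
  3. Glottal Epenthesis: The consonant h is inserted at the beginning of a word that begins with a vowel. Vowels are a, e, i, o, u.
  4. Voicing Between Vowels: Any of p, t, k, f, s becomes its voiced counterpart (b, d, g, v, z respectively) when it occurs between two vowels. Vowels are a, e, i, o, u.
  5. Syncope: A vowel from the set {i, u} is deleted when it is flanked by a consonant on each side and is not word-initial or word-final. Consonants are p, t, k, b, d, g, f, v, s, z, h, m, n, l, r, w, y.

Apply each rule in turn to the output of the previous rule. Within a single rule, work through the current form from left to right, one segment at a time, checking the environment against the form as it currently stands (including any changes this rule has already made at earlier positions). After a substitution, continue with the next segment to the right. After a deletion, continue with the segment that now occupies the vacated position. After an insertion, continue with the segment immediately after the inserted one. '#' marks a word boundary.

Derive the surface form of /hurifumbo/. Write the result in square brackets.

1 Final Devoicing: no change — [hurifumbo]
2 Final Vowel Raising: [hurifumbo] → [hurifumbu]
3 Glottal Epenthesis: no change — [hurifumbu]
4 Voicing Between Vowels: [hurifumbu] → [hurivumbu]
5 Syncope: [hurivumbu] → [hrvmbu]

[hrvmbu]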